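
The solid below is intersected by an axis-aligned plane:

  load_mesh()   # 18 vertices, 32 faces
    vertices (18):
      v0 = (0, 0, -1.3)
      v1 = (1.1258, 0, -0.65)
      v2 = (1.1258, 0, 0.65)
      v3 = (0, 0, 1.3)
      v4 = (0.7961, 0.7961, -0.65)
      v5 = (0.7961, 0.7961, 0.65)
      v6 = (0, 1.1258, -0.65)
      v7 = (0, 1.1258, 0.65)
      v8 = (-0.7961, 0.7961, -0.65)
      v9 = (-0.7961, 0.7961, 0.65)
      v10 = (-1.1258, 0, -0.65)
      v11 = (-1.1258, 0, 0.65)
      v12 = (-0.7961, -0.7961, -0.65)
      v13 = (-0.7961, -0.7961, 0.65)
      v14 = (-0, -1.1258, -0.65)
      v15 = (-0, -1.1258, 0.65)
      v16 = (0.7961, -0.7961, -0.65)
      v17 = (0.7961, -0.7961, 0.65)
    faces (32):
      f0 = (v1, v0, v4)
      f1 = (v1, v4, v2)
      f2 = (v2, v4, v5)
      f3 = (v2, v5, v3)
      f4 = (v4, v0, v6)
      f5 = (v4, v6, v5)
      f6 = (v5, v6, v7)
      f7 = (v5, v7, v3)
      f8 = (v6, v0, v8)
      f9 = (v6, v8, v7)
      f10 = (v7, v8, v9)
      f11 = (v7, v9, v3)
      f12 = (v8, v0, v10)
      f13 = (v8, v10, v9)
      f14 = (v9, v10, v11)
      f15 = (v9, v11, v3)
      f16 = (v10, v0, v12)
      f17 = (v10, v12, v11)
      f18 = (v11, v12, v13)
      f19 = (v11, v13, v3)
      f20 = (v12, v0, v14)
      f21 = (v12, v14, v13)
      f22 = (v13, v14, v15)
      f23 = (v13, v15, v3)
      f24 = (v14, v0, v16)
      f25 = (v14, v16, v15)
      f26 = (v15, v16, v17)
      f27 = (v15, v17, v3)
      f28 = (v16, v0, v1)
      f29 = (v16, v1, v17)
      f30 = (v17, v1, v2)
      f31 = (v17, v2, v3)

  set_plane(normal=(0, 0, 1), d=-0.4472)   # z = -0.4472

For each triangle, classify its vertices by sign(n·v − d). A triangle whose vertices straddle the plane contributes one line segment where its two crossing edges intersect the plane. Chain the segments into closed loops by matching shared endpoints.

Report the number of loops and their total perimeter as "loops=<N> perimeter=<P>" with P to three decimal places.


loops=1 perimeter=6.893

Straddling triangles (16 of 32):
  (v1,v4,v2) [--+] → (0.847533, 0.671908, -0.4472)–(1.1258, 0, -0.4472)  len=0.7273
  (v2,v4,v5) [+-+] → (0.847533, 0.671908, -0.4472)–(0.7961, 0.7961, -0.4472)  len=0.1344
  (v4,v6,v5) [--+] → (0.124192, 1.07437, -0.4472)–(0.7961, 0.7961, -0.4472)  len=0.7273
  (v5,v6,v7) [+-+] → (0.124192, 1.07437, -0.4472)–(0, 1.1258, -0.4472)  len=0.1344
  (v6,v8,v7) [--+] → (-0.671908, 0.847533, -0.4472)–(0, 1.1258, -0.4472)  len=0.7273
  (v7,v8,v9) [+-+] → (-0.671908, 0.847533, -0.4472)–(-0.7961, 0.7961, -0.4472)  len=0.1344
  (v8,v10,v9) [--+] → (-1.07437, 0.124192, -0.4472)–(-0.7961, 0.7961, -0.4472)  len=0.7273
  (v9,v10,v11) [+-+] → (-1.07437, 0.124192, -0.4472)–(-1.1258, 0, -0.4472)  len=0.1344
  (v10,v12,v11) [--+] → (-0.847533, -0.671908, -0.4472)–(-1.1258, 0, -0.4472)  len=0.7273
  (v11,v12,v13) [+-+] → (-0.847533, -0.671908, -0.4472)–(-0.7961, -0.7961, -0.4472)  len=0.1344
  (v12,v14,v13) [--+] → (-0.124192, -1.07437, -0.4472)–(-0.7961, -0.7961, -0.4472)  len=0.7273
  (v13,v14,v15) [+-+] → (-0.124192, -1.07437, -0.4472)–(0, -1.1258, -0.4472)  len=0.1344
  (v14,v16,v15) [--+] → (0.671908, -0.847533, -0.4472)–(0, -1.1258, -0.4472)  len=0.7273
  (v15,v16,v17) [+-+] → (0.671908, -0.847533, -0.4472)–(0.7961, -0.7961, -0.4472)  len=0.1344
  (v16,v1,v17) [--+] → (1.07437, -0.124192, -0.4472)–(0.7961, -0.7961, -0.4472)  len=0.7273
  (v17,v1,v2) [+-+] → (1.07437, -0.124192, -0.4472)–(1.1258, 0, -0.4472)  len=0.1344

Chained into 1 loop(s):
  loop 1: 16 segments, perimeter = 6.8934
Total perimeter = 6.893


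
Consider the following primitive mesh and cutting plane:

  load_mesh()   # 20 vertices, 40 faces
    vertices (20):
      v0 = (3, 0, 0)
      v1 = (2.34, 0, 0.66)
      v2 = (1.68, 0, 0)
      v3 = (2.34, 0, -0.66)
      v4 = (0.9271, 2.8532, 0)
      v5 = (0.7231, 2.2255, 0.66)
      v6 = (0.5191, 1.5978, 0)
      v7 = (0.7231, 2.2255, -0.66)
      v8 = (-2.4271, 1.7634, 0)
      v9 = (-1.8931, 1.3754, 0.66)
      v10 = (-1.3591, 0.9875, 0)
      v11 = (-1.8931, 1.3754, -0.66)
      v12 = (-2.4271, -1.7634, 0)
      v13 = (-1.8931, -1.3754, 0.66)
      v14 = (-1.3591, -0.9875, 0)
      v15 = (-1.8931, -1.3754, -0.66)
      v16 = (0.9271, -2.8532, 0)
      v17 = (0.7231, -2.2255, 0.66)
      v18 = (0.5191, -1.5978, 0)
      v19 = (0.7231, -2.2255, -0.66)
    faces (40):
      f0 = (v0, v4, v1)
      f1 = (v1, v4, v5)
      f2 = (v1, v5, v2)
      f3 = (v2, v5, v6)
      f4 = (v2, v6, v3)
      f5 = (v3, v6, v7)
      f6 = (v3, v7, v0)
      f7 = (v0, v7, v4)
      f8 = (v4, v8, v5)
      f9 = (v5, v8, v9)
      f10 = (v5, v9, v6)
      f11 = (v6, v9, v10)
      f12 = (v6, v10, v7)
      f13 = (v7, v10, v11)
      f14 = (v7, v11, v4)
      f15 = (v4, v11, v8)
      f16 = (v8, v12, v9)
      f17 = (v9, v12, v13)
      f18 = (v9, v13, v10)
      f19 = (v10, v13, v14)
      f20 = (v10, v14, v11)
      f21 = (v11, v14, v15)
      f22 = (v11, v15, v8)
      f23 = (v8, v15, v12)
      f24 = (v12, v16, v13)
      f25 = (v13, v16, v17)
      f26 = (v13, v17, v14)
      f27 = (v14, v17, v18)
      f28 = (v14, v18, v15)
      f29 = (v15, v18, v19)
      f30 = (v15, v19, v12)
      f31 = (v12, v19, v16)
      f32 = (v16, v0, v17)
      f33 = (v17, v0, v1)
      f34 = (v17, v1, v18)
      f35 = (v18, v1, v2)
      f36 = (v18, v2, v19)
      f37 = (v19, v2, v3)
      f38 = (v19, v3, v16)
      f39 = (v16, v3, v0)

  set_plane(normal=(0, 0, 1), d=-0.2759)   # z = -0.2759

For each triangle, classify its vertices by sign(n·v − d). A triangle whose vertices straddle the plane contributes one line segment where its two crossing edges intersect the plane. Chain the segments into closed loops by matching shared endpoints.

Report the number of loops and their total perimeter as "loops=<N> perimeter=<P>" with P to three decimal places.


Straddling triangles (20 of 40):
  (v2,v6,v3) [++-] → (1.28029, 0.929871, -0.2759)–(1.9559, 0, -0.2759)  len=1.1494
  (v3,v6,v7) [-+-] → (1.28029, 0.929871, -0.2759)–(0.604378, 1.8602, -0.2759)  len=1.1499
  (v3,v7,v0) [--+] → (2.04819, 0.930326, -0.2759)–(2.7241, 0, -0.2759)  len=1.1499
  (v0,v7,v4) [+-+] → (2.04819, 0.930326, -0.2759)–(0.841822, 2.5908, -0.2759)  len=2.0524
  (v6,v10,v7) [++-] → (-0.488677, 1.50502, -0.2759)–(0.604378, 1.8602, -0.2759)  len=1.1493
  (v7,v10,v11) [-+-] → (-0.488677, 1.50502, -0.2759)–(-1.58233, 1.14965, -0.2759)  len=1.1499
  (v7,v11,v4) [--+] → (-0.251829, 2.23543, -0.2759)–(0.841822, 2.5908, -0.2759)  len=1.1499
  (v4,v11,v8) [+-+] → (-0.251829, 2.23543, -0.2759)–(-2.20387, 1.6012, -0.2759)  len=2.0525
  (v10,v14,v11) [++-] → (-1.58233, 0.000263803, -0.2759)–(-1.58233, 1.14965, -0.2759)  len=1.1494
  (v11,v14,v15) [-+-] → (-1.58233, 0.000263803, -0.2759)–(-1.58233, -1.14965, -0.2759)  len=1.1499
  (v11,v15,v8) [--+] → (-2.20387, 0.451286, -0.2759)–(-2.20387, 1.6012, -0.2759)  len=1.1499
  (v8,v15,v12) [+-+] → (-2.20387, 0.451286, -0.2759)–(-2.20387, -1.6012, -0.2759)  len=2.0525
  (v14,v18,v15) [++-] → (-0.489273, -1.50483, -0.2759)–(-1.58233, -1.14965, -0.2759)  len=1.1493
  (v15,v18,v19) [-+-] → (-0.489273, -1.50483, -0.2759)–(0.604378, -1.8602, -0.2759)  len=1.1499
  (v15,v19,v12) [--+] → (-1.11022, -1.95657, -0.2759)–(-2.20387, -1.6012, -0.2759)  len=1.1499
  (v12,v19,v16) [+-+] → (-1.11022, -1.95657, -0.2759)–(0.841822, -2.5908, -0.2759)  len=2.0525
  (v18,v2,v19) [++-] → (1.27999, -0.930326, -0.2759)–(0.604378, -1.8602, -0.2759)  len=1.1494
  (v19,v2,v3) [-+-] → (1.27999, -0.930326, -0.2759)–(1.9559, 0, -0.2759)  len=1.1499
  (v19,v3,v16) [--+] → (1.51774, -1.66048, -0.2759)–(0.841822, -2.5908, -0.2759)  len=1.1499
  (v16,v3,v0) [+-+] → (1.51774, -1.66048, -0.2759)–(2.7241, 0, -0.2759)  len=2.0524

Chained into 2 loop(s):
  loop 1: 10 segments, perimeter = 11.4965
  loop 2: 10 segments, perimeter = 16.0120
Total perimeter = 27.509

loops=2 perimeter=27.509


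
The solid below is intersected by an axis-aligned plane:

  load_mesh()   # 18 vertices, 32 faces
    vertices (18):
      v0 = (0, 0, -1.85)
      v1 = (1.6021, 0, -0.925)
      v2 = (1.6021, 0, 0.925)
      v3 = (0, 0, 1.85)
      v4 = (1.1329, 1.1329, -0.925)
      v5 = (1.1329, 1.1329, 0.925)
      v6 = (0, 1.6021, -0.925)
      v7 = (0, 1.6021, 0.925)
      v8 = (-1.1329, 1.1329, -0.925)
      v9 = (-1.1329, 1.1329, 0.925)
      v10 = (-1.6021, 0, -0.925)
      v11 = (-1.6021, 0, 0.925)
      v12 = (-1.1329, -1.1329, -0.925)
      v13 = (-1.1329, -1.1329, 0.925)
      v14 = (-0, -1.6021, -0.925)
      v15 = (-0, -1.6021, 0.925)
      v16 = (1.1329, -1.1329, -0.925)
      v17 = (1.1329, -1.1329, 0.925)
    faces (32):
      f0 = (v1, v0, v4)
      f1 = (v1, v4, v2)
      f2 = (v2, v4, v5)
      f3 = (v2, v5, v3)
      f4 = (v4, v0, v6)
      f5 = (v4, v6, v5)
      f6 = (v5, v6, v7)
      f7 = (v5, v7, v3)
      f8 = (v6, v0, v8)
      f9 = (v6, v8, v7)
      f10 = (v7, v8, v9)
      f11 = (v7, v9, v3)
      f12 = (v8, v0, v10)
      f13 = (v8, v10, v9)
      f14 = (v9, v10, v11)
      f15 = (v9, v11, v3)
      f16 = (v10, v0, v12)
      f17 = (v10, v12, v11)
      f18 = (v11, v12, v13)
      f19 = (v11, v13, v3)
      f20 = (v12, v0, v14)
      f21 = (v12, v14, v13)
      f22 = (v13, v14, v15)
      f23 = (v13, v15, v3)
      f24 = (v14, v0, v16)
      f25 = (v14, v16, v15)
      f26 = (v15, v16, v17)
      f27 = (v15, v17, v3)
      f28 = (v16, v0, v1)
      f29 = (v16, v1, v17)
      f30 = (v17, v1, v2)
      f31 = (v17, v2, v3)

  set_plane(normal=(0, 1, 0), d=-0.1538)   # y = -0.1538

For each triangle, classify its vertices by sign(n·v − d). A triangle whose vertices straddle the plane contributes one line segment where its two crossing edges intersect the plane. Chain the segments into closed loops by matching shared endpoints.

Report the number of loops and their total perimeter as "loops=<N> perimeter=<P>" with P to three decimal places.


loops=1 perimeter=10.728

Straddling triangles (12 of 32):
  (v10,v0,v12) [++-] → (-0.1538, -0.1538, -1.72442)–(-1.5384, -0.1538, -0.925)  len=1.5988
  (v10,v12,v11) [+-+] → (-1.5384, -0.1538, -0.925)–(-1.5384, -0.1538, 0.673848)  len=1.5988
  (v11,v12,v13) [+--] → (-1.5384, -0.1538, 0.673848)–(-1.5384, -0.1538, 0.925)  len=0.2512
  (v11,v13,v3) [+-+] → (-1.5384, -0.1538, 0.925)–(-0.1538, -0.1538, 1.72442)  len=1.5988
  (v12,v0,v14) [-+-] → (-0.1538, -0.1538, -1.72442)–(0, -0.1538, -1.7612)  len=0.1581
  (v13,v15,v3) [--+] → (0, -0.1538, 1.7612)–(-0.1538, -0.1538, 1.72442)  len=0.1581
  (v14,v0,v16) [-+-] → (0, -0.1538, -1.7612)–(0.1538, -0.1538, -1.72442)  len=0.1581
  (v15,v17,v3) [--+] → (0.1538, -0.1538, 1.72442)–(0, -0.1538, 1.7612)  len=0.1581
  (v16,v0,v1) [-++] → (0.1538, -0.1538, -1.72442)–(1.5384, -0.1538, -0.925)  len=1.5988
  (v16,v1,v17) [-+-] → (1.5384, -0.1538, -0.925)–(1.5384, -0.1538, -0.673848)  len=0.2512
  (v17,v1,v2) [-++] → (1.5384, -0.1538, -0.673848)–(1.5384, -0.1538, 0.925)  len=1.5988
  (v17,v2,v3) [-++] → (1.5384, -0.1538, 0.925)–(0.1538, -0.1538, 1.72442)  len=1.5988

Chained into 1 loop(s):
  loop 1: 12 segments, perimeter = 10.7278
Total perimeter = 10.728


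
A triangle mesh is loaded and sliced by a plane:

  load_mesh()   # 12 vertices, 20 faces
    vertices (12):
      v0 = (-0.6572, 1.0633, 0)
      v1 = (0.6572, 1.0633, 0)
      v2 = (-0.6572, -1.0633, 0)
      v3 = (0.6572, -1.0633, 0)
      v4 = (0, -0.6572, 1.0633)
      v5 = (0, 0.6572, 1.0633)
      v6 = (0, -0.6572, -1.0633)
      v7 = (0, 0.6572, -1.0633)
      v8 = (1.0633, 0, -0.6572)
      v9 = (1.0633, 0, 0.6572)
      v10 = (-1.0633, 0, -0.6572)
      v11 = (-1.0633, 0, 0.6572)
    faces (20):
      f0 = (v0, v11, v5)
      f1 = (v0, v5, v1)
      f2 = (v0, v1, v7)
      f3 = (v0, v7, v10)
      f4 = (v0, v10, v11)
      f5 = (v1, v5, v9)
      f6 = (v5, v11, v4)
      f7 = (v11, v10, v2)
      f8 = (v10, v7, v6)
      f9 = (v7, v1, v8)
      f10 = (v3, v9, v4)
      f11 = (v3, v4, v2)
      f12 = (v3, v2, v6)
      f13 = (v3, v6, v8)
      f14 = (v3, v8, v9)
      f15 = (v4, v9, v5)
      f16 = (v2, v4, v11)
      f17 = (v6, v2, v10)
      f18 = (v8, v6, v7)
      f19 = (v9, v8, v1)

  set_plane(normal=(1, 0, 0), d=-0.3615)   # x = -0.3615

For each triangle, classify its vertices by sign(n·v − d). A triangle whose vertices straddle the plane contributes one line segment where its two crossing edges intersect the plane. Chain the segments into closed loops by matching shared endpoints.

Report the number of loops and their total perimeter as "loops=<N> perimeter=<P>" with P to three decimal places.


Straddling triangles (10 of 20):
  (v0,v11,v5) [--+] → (-0.3615, 0.433766, 0.925234)–(-0.3615, 0.88058, 0.47842)  len=0.6319
  (v0,v5,v1) [-++] → (-0.3615, 0.88058, 0.47842)–(-0.3615, 1.0633, 0)  len=0.5121
  (v0,v1,v7) [-++] → (-0.3615, 1.0633, 0)–(-0.3615, 0.88058, -0.47842)  len=0.5121
  (v0,v7,v10) [-+-] → (-0.3615, 0.88058, -0.47842)–(-0.3615, 0.433766, -0.925234)  len=0.6319
  (v5,v11,v4) [+-+] → (-0.3615, 0.433766, 0.925234)–(-0.3615, -0.433766, 0.925234)  len=0.8675
  (v10,v7,v6) [-++] → (-0.3615, 0.433766, -0.925234)–(-0.3615, -0.433766, -0.925234)  len=0.8675
  (v3,v4,v2) [++-] → (-0.3615, -0.88058, 0.47842)–(-0.3615, -1.0633, 0)  len=0.5121
  (v3,v2,v6) [+-+] → (-0.3615, -1.0633, 0)–(-0.3615, -0.88058, -0.47842)  len=0.5121
  (v2,v4,v11) [-+-] → (-0.3615, -0.88058, 0.47842)–(-0.3615, -0.433766, 0.925234)  len=0.6319
  (v6,v2,v10) [+--] → (-0.3615, -0.88058, -0.47842)–(-0.3615, -0.433766, -0.925234)  len=0.6319

Chained into 1 loop(s):
  loop 1: 10 segments, perimeter = 6.3111
Total perimeter = 6.311

loops=1 perimeter=6.311


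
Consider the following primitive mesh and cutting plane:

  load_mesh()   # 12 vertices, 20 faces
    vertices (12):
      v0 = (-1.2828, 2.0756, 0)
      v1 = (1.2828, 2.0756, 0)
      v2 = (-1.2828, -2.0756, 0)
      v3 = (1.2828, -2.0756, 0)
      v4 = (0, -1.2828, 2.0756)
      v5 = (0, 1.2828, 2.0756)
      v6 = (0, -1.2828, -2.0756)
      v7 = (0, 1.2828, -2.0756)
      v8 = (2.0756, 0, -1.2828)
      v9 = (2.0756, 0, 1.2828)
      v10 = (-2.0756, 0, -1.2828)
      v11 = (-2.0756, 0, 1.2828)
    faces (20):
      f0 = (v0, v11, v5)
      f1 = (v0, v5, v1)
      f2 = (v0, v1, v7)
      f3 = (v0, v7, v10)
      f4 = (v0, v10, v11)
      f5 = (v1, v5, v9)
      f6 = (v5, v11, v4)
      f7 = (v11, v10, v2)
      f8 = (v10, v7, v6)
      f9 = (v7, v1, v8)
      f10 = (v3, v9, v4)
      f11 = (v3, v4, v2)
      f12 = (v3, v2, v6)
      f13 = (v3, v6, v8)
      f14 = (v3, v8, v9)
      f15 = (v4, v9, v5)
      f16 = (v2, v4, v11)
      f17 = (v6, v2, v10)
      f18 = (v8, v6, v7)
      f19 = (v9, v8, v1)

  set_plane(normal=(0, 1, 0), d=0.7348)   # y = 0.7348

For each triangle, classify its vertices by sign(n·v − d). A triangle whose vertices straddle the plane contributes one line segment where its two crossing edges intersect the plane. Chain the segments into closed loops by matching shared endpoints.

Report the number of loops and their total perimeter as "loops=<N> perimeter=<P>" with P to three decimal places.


Straddling triangles (10 of 20):
  (v0,v11,v5) [+-+] → (-1.79493, 0.7348, 0.828666)–(-0.886677, 0.7348, 1.73692)  len=1.2845
  (v0,v7,v10) [++-] → (-0.886677, 0.7348, -1.73692)–(-1.79493, 0.7348, -0.828666)  len=1.2845
  (v0,v10,v11) [+--] → (-1.79493, 0.7348, -0.828666)–(-1.79493, 0.7348, 0.828666)  len=1.6573
  (v1,v5,v9) [++-] → (0.886677, 0.7348, 1.73692)–(1.79493, 0.7348, 0.828666)  len=1.2845
  (v5,v11,v4) [+--] → (-0.886677, 0.7348, 1.73692)–(0, 0.7348, 2.0756)  len=0.9492
  (v10,v7,v6) [-+-] → (-0.886677, 0.7348, -1.73692)–(0, 0.7348, -2.0756)  len=0.9492
  (v7,v1,v8) [++-] → (1.79493, 0.7348, -0.828666)–(0.886677, 0.7348, -1.73692)  len=1.2845
  (v4,v9,v5) [--+] → (0.886677, 0.7348, 1.73692)–(0, 0.7348, 2.0756)  len=0.9492
  (v8,v6,v7) [--+] → (0, 0.7348, -2.0756)–(0.886677, 0.7348, -1.73692)  len=0.9492
  (v9,v8,v1) [--+] → (1.79493, 0.7348, -0.828666)–(1.79493, 0.7348, 0.828666)  len=1.6573

Chained into 1 loop(s):
  loop 1: 10 segments, perimeter = 12.2492
Total perimeter = 12.249

loops=1 perimeter=12.249


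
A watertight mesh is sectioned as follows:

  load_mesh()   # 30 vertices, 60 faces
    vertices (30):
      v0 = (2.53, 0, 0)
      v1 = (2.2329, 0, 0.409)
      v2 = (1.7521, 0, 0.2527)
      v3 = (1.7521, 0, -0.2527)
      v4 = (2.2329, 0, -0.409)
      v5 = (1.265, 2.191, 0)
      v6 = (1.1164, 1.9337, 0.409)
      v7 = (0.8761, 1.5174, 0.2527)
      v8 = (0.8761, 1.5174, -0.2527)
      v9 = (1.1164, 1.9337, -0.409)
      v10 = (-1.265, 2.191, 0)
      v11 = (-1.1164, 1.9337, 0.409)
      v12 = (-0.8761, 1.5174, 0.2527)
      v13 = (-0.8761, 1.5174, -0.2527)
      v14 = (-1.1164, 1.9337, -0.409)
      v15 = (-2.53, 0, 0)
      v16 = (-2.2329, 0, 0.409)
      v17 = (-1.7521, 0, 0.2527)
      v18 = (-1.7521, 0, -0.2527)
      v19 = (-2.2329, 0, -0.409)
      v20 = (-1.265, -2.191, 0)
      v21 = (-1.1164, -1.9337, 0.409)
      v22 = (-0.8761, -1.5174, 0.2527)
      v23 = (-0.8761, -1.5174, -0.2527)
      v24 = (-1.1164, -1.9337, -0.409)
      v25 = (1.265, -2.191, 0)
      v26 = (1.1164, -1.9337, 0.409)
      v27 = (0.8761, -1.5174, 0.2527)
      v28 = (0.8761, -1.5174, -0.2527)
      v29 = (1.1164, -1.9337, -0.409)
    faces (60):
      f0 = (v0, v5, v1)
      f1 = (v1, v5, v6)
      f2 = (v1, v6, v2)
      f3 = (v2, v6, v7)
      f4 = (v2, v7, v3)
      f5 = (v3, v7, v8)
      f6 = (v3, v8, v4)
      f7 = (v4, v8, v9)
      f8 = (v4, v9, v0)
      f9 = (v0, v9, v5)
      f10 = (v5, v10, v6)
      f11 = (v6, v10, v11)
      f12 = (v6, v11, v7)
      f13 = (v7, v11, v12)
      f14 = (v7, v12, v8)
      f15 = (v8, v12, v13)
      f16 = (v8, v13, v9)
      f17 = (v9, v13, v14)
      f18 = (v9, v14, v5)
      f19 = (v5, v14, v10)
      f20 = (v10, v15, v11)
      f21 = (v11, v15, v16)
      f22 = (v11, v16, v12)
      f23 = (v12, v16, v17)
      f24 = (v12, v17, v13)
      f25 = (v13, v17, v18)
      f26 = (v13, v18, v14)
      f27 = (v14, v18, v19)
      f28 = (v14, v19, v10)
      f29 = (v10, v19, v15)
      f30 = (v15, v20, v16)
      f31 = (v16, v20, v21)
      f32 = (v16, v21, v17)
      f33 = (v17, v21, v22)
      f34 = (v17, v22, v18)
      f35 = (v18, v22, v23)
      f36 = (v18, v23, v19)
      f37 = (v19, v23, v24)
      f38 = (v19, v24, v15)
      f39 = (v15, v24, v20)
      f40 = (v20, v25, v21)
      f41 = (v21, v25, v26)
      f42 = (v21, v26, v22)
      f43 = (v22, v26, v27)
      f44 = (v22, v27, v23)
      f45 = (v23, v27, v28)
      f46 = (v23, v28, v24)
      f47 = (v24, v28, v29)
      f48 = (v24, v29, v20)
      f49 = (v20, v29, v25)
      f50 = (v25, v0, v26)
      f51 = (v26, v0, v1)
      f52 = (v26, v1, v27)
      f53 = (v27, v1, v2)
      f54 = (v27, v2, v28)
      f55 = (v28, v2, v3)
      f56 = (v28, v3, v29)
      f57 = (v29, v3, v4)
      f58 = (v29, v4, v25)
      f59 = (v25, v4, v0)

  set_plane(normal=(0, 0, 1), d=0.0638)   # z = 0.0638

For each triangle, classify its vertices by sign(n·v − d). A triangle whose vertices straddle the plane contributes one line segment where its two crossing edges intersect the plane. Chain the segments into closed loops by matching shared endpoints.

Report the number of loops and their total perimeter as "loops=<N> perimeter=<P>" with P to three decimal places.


loops=2 perimeter=25.415

Straddling triangles (24 of 60):
  (v0,v5,v1) [--+] → (1.41598, 1.84923, 0.0638)–(2.48366, 0, 0.0638)  len=2.1353
  (v1,v5,v6) [+-+] → (1.41598, 1.84923, 0.0638)–(1.24182, 2.15086, 0.0638)  len=0.3483
  (v2,v7,v3) [++-] → (1.20352, 0.950251, 0.0638)–(1.7521, 0, 0.0638)  len=1.0972
  (v3,v7,v8) [-+-] → (1.20352, 0.950251, 0.0638)–(0.8761, 1.5174, 0.0638)  len=0.6549
  (v5,v10,v6) [--+] → (-0.893525, 2.15086, 0.0638)–(1.24182, 2.15086, 0.0638)  len=2.1353
  (v6,v10,v11) [+-+] → (-0.893525, 2.15086, 0.0638)–(-1.24182, 2.15086, 0.0638)  len=0.3483
  (v7,v12,v8) [++-] → (-0.221192, 1.5174, 0.0638)–(0.8761, 1.5174, 0.0638)  len=1.0973
  (v8,v12,v13) [-+-] → (-0.221192, 1.5174, 0.0638)–(-0.8761, 1.5174, 0.0638)  len=0.6549
  (v10,v15,v11) [--+] → (-2.30949, 0.301638, 0.0638)–(-1.24182, 2.15086, 0.0638)  len=2.1353
  (v11,v15,v16) [+-+] → (-2.30949, 0.301638, 0.0638)–(-2.48366, 0, 0.0638)  len=0.3483
  (v12,v17,v13) [++-] → (-1.42468, 0.567149, 0.0638)–(-0.8761, 1.5174, 0.0638)  len=1.0972
  (v13,v17,v18) [-+-] → (-1.42468, 0.567149, 0.0638)–(-1.7521, 0, 0.0638)  len=0.6549
  (v15,v20,v16) [--+] → (-1.41598, -1.84923, 0.0638)–(-2.48366, 0, 0.0638)  len=2.1353
  (v16,v20,v21) [+-+] → (-1.41598, -1.84923, 0.0638)–(-1.24182, -2.15086, 0.0638)  len=0.3483
  (v17,v22,v18) [++-] → (-1.20352, -0.950251, 0.0638)–(-1.7521, 0, 0.0638)  len=1.0972
  (v18,v22,v23) [-+-] → (-1.20352, -0.950251, 0.0638)–(-0.8761, -1.5174, 0.0638)  len=0.6549
  (v20,v25,v21) [--+] → (0.893525, -2.15086, 0.0638)–(-1.24182, -2.15086, 0.0638)  len=2.1353
  (v21,v25,v26) [+-+] → (0.893525, -2.15086, 0.0638)–(1.24182, -2.15086, 0.0638)  len=0.3483
  (v22,v27,v23) [++-] → (0.221192, -1.5174, 0.0638)–(-0.8761, -1.5174, 0.0638)  len=1.0973
  (v23,v27,v28) [-+-] → (0.221192, -1.5174, 0.0638)–(0.8761, -1.5174, 0.0638)  len=0.6549
  (v25,v0,v26) [--+] → (2.30949, -0.301638, 0.0638)–(1.24182, -2.15086, 0.0638)  len=2.1353
  (v26,v0,v1) [+-+] → (2.30949, -0.301638, 0.0638)–(2.48366, 0, 0.0638)  len=0.3483
  (v27,v2,v28) [++-] → (1.42468, -0.567149, 0.0638)–(0.8761, -1.5174, 0.0638)  len=1.0972
  (v28,v2,v3) [-+-] → (1.42468, -0.567149, 0.0638)–(1.7521, 0, 0.0638)  len=0.6549

Chained into 2 loop(s):
  loop 1: 12 segments, perimeter = 14.9018
  loop 2: 12 segments, perimeter = 10.5128
Total perimeter = 25.415


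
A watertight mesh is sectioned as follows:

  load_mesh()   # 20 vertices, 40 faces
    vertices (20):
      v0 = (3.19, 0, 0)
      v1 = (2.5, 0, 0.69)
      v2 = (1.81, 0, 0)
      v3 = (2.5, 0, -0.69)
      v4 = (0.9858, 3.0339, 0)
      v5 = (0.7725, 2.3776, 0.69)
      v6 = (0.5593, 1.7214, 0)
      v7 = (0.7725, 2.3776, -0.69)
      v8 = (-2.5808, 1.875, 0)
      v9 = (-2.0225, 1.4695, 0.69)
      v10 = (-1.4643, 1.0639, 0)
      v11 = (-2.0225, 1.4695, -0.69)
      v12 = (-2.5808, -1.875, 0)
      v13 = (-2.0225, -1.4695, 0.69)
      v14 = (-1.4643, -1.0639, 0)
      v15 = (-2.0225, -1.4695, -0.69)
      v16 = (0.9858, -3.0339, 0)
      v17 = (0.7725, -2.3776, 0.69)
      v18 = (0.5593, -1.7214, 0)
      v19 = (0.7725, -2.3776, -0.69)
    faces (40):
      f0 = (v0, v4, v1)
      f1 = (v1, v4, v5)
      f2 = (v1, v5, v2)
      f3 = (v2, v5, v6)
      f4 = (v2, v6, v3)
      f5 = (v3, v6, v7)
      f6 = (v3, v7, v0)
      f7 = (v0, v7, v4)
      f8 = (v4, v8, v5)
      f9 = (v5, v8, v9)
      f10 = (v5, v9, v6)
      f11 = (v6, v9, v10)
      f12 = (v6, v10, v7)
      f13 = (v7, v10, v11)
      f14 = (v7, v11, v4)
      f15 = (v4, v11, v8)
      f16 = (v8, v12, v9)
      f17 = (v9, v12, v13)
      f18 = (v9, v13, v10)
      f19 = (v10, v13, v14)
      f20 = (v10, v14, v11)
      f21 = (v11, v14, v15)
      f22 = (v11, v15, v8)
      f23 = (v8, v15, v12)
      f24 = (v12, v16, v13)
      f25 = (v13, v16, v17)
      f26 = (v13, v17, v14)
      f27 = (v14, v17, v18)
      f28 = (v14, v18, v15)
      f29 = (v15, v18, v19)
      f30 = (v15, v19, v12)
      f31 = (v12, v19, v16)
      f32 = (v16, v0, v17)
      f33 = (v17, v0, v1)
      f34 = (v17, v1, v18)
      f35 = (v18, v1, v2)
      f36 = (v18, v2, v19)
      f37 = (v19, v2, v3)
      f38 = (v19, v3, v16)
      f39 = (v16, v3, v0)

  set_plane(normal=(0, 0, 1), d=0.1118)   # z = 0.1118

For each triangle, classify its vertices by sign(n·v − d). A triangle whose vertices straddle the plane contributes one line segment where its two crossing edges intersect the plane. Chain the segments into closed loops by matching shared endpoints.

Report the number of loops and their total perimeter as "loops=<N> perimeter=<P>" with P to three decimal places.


Straddling triangles (20 of 40):
  (v0,v4,v1) [--+] → (1.23114, 2.54232, 0.1118)–(3.0782, 0, 0.1118)  len=3.1425
  (v1,v4,v5) [+-+] → (1.23114, 2.54232, 0.1118)–(0.951239, 2.92756, 0.1118)  len=0.4762
  (v1,v5,v2) [++-] → (1.64189, 0.38524, 0.1118)–(1.9218, 0, 0.1118)  len=0.4762
  (v2,v5,v6) [-+-] → (1.64189, 0.38524, 0.1118)–(0.593845, 1.82772, 0.1118)  len=1.7830
  (v4,v8,v5) [--+] → (-2.03747, 1.95644, 0.1118)–(0.951239, 2.92756, 0.1118)  len=3.1425
  (v5,v8,v9) [+-+] → (-2.03747, 1.95644, 0.1118)–(-2.49034, 1.8093, 0.1118)  len=0.4762
  (v5,v9,v6) [++-] → (0.140974, 1.68058, 0.1118)–(0.593845, 1.82772, 0.1118)  len=0.4762
  (v6,v9,v10) [-+-] → (0.140974, 1.68058, 0.1118)–(-1.55474, 1.12962, 0.1118)  len=1.7830
  (v8,v12,v9) [--+] → (-2.49034, -1.33309, 0.1118)–(-2.49034, 1.8093, 0.1118)  len=3.1424
  (v9,v12,v13) [+-+] → (-2.49034, -1.33309, 0.1118)–(-2.49034, -1.8093, 0.1118)  len=0.4762
  (v9,v13,v10) [++-] → (-1.55474, 0.653416, 0.1118)–(-1.55474, 1.12962, 0.1118)  len=0.4762
  (v10,v13,v14) [-+-] → (-1.55474, 0.653416, 0.1118)–(-1.55474, -1.12962, 0.1118)  len=1.7830
  (v12,v16,v13) [--+] → (0.498368, -2.78042, 0.1118)–(-2.49034, -1.8093, 0.1118)  len=3.1425
  (v13,v16,v17) [+-+] → (0.498368, -2.78042, 0.1118)–(0.951239, -2.92756, 0.1118)  len=0.4762
  (v13,v17,v14) [++-] → (-1.10187, -1.27676, 0.1118)–(-1.55474, -1.12962, 0.1118)  len=0.4762
  (v14,v17,v18) [-+-] → (-1.10187, -1.27676, 0.1118)–(0.593845, -1.82772, 0.1118)  len=1.7830
  (v16,v0,v17) [--+] → (2.79829, -0.38524, 0.1118)–(0.951239, -2.92756, 0.1118)  len=3.1425
  (v17,v0,v1) [+-+] → (2.79829, -0.38524, 0.1118)–(3.0782, 0, 0.1118)  len=0.4762
  (v17,v1,v18) [++-] → (0.87375, -1.44248, 0.1118)–(0.593845, -1.82772, 0.1118)  len=0.4762
  (v18,v1,v2) [-+-] → (0.87375, -1.44248, 0.1118)–(1.9218, 0, 0.1118)  len=1.7830

Chained into 2 loop(s):
  loop 1: 10 segments, perimeter = 18.0933
  loop 2: 10 segments, perimeter = 11.2960
Total perimeter = 29.389

loops=2 perimeter=29.389


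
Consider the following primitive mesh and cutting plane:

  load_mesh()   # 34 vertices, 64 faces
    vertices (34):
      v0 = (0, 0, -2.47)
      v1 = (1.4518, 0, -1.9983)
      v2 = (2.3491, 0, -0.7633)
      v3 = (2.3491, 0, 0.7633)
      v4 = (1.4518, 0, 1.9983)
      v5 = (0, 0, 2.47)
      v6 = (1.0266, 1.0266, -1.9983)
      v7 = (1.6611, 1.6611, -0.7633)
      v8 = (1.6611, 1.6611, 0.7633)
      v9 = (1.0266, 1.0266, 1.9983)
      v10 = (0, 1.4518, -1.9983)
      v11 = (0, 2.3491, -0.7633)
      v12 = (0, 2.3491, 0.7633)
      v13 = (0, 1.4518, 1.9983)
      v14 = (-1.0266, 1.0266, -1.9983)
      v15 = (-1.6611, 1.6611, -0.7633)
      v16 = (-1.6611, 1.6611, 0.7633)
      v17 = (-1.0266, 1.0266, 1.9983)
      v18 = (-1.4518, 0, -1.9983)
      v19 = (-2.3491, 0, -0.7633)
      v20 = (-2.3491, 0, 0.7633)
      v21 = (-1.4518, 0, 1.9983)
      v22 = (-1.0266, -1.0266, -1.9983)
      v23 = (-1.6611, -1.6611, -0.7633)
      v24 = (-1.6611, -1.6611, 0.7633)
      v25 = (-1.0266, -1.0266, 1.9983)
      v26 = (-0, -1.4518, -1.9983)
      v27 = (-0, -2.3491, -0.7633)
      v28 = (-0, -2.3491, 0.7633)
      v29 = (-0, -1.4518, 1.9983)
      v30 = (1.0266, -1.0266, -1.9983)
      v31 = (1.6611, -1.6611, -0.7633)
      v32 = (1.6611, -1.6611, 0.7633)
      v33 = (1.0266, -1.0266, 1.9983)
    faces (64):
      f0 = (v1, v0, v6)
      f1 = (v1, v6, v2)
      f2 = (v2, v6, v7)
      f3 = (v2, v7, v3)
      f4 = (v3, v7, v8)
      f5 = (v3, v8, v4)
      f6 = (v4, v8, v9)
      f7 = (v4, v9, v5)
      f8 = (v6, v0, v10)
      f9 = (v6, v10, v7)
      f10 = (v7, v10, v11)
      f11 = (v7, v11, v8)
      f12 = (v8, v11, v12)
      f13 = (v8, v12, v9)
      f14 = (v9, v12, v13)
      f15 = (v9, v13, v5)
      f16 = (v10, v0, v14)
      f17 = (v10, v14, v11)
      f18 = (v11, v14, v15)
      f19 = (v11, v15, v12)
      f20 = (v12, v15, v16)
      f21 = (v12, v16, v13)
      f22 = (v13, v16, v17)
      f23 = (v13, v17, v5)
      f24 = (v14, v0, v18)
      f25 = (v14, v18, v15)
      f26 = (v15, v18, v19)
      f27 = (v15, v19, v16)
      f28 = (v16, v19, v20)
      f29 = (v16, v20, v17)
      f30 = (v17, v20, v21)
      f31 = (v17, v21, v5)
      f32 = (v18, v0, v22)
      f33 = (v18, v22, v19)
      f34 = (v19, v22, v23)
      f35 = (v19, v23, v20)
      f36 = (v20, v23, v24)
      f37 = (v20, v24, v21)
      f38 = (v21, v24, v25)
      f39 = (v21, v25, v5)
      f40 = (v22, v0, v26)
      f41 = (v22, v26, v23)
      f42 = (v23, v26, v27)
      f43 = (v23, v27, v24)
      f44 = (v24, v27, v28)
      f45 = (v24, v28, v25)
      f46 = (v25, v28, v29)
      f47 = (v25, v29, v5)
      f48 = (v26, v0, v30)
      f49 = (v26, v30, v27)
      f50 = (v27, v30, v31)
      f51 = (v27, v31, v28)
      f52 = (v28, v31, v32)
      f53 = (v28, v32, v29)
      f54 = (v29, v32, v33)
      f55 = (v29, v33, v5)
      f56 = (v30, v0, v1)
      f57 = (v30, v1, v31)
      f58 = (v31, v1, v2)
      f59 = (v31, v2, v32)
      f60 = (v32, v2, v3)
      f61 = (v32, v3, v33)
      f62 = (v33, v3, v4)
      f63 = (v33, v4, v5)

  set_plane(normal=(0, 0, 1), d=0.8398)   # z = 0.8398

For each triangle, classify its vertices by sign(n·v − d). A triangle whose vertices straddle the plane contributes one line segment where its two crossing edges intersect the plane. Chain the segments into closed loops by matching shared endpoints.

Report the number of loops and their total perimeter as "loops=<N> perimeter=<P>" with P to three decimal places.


Straddling triangles (16 of 64):
  (v3,v8,v4) [--+] → (1.64814, 1.55821, 0.8398)–(2.29352, 0, 0.8398)  len=1.6866
  (v4,v8,v9) [+-+] → (1.64814, 1.55821, 0.8398)–(1.6218, 1.6218, 0.8398)  len=0.0688
  (v8,v12,v9) [--+] → (0.063591, 2.26718, 0.8398)–(1.6218, 1.6218, 0.8398)  len=1.6866
  (v9,v12,v13) [+-+] → (0.063591, 2.26718, 0.8398)–(0, 2.29352, 0.8398)  len=0.0688
  (v12,v16,v13) [--+] → (-1.55821, 1.64814, 0.8398)–(0, 2.29352, 0.8398)  len=1.6866
  (v13,v16,v17) [+-+] → (-1.55821, 1.64814, 0.8398)–(-1.6218, 1.6218, 0.8398)  len=0.0688
  (v16,v20,v17) [--+] → (-2.26718, 0.063591, 0.8398)–(-1.6218, 1.6218, 0.8398)  len=1.6866
  (v17,v20,v21) [+-+] → (-2.26718, 0.063591, 0.8398)–(-2.29352, 0, 0.8398)  len=0.0688
  (v20,v24,v21) [--+] → (-1.64814, -1.55821, 0.8398)–(-2.29352, 0, 0.8398)  len=1.6866
  (v21,v24,v25) [+-+] → (-1.64814, -1.55821, 0.8398)–(-1.6218, -1.6218, 0.8398)  len=0.0688
  (v24,v28,v25) [--+] → (-0.063591, -2.26718, 0.8398)–(-1.6218, -1.6218, 0.8398)  len=1.6866
  (v25,v28,v29) [+-+] → (-0.063591, -2.26718, 0.8398)–(0, -2.29352, 0.8398)  len=0.0688
  (v28,v32,v29) [--+] → (1.55821, -1.64814, 0.8398)–(0, -2.29352, 0.8398)  len=1.6866
  (v29,v32,v33) [+-+] → (1.55821, -1.64814, 0.8398)–(1.6218, -1.6218, 0.8398)  len=0.0688
  (v32,v3,v33) [--+] → (2.26718, -0.063591, 0.8398)–(1.6218, -1.6218, 0.8398)  len=1.6866
  (v33,v3,v4) [+-+] → (2.26718, -0.063591, 0.8398)–(2.29352, 0, 0.8398)  len=0.0688

Chained into 1 loop(s):
  loop 1: 16 segments, perimeter = 14.0432
Total perimeter = 14.043

loops=1 perimeter=14.043


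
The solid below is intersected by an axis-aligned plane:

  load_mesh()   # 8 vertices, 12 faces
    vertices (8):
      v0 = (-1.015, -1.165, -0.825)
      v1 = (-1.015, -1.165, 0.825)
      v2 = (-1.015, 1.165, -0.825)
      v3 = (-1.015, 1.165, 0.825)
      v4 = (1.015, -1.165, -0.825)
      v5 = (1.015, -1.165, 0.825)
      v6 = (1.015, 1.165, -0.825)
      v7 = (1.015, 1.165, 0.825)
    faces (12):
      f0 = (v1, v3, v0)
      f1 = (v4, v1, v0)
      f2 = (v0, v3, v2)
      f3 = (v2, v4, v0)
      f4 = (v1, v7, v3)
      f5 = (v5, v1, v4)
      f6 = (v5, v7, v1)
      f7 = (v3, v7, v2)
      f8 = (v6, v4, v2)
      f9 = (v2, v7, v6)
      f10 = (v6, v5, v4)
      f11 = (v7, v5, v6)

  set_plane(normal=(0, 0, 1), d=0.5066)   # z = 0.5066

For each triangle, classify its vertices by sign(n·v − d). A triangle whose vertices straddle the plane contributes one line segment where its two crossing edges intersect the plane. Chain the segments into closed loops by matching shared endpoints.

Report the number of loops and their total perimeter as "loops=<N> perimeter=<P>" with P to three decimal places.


Straddling triangles (8 of 12):
  (v1,v3,v0) [++-] → (-1.015, 0.715381, 0.5066)–(-1.015, -1.165, 0.5066)  len=1.8804
  (v4,v1,v0) [-+-] → (-0.623272, -1.165, 0.5066)–(-1.015, -1.165, 0.5066)  len=0.3917
  (v0,v3,v2) [-+-] → (-1.015, 0.715381, 0.5066)–(-1.015, 1.165, 0.5066)  len=0.4496
  (v5,v1,v4) [++-] → (-0.623272, -1.165, 0.5066)–(1.015, -1.165, 0.5066)  len=1.6383
  (v3,v7,v2) [++-] → (0.623272, 1.165, 0.5066)–(-1.015, 1.165, 0.5066)  len=1.6383
  (v2,v7,v6) [-+-] → (0.623272, 1.165, 0.5066)–(1.015, 1.165, 0.5066)  len=0.3917
  (v6,v5,v4) [-+-] → (1.015, -0.715381, 0.5066)–(1.015, -1.165, 0.5066)  len=0.4496
  (v7,v5,v6) [++-] → (1.015, -0.715381, 0.5066)–(1.015, 1.165, 0.5066)  len=1.8804

Chained into 1 loop(s):
  loop 1: 8 segments, perimeter = 8.7200
Total perimeter = 8.720

loops=1 perimeter=8.720


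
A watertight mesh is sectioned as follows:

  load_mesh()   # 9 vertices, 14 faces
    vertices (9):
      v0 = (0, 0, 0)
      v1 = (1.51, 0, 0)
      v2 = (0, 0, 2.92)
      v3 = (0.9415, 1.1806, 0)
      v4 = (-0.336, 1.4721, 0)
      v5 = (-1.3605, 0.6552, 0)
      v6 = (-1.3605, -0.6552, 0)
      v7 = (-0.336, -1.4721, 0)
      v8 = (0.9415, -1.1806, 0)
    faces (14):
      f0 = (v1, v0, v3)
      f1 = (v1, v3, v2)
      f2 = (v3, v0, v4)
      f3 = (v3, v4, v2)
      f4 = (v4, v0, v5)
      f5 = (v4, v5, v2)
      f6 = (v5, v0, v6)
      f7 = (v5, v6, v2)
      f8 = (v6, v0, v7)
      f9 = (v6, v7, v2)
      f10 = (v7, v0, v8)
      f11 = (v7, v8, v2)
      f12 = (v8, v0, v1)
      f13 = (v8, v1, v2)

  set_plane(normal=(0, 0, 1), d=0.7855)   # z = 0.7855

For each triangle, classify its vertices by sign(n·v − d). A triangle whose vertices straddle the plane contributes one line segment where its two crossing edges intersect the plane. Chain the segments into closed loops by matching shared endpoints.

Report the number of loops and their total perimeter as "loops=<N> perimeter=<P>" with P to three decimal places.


loops=1 perimeter=6.705

Straddling triangles (7 of 14):
  (v1,v3,v2) [--+] → (0.68823, 0.863011, 0.7855)–(1.1038, 0, 0.7855)  len=0.9579
  (v3,v4,v2) [--+] → (-0.245614, 1.0761, 0.7855)–(0.68823, 0.863011, 0.7855)  len=0.9578
  (v4,v5,v2) [--+] → (-0.994516, 0.478947, 0.7855)–(-0.245614, 1.0761, 0.7855)  len=0.9578
  (v5,v6,v2) [--+] → (-0.994516, -0.478947, 0.7855)–(-0.994516, 0.478947, 0.7855)  len=0.9579
  (v6,v7,v2) [--+] → (-0.245614, -1.0761, 0.7855)–(-0.994516, -0.478947, 0.7855)  len=0.9578
  (v7,v8,v2) [--+] → (0.68823, -0.863011, 0.7855)–(-0.245614, -1.0761, 0.7855)  len=0.9578
  (v8,v1,v2) [--+] → (1.1038, 0, 0.7855)–(0.68823, -0.863011, 0.7855)  len=0.9579

Chained into 1 loop(s):
  loop 1: 7 segments, perimeter = 6.7050
Total perimeter = 6.705


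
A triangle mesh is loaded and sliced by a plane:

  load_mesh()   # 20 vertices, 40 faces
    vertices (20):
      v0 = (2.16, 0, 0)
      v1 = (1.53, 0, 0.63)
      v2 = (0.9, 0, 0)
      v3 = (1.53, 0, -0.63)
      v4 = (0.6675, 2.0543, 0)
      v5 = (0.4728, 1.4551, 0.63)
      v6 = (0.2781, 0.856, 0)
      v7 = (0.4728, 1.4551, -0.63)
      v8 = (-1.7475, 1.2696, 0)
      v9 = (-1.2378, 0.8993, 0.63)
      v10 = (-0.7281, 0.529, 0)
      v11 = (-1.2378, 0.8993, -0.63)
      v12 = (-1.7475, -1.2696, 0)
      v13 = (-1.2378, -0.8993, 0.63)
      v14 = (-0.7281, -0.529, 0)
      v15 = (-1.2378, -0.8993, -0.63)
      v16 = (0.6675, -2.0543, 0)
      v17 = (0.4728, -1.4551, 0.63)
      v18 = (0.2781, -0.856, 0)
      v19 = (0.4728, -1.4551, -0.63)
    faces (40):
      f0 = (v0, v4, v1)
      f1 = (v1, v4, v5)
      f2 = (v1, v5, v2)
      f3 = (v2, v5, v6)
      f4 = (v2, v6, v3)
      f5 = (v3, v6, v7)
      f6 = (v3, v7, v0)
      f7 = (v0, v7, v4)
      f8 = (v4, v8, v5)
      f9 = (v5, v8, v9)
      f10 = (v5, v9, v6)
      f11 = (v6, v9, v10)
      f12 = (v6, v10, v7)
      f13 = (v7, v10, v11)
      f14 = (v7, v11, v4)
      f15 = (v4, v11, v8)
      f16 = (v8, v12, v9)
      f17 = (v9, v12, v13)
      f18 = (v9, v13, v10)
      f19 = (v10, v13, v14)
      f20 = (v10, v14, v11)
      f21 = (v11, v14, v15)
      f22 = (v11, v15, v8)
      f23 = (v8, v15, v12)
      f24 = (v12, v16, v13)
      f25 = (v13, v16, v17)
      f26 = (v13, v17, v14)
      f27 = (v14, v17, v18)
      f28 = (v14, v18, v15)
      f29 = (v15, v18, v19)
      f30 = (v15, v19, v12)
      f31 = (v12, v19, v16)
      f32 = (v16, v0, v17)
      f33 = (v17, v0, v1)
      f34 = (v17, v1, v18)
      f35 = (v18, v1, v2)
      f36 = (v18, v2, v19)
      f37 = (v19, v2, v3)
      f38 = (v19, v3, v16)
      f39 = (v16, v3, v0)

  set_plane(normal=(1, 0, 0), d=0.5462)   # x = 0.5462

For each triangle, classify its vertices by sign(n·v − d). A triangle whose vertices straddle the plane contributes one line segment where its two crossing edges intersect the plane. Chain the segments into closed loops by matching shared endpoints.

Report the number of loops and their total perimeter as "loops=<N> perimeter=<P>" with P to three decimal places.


loops=2 perimeter=7.965

Straddling triangles (20 of 40):
  (v1,v4,v5) [++-] → (0.5462, 1.68099, 0.392496)–(0.5462, 1.35407, 0.63)  len=0.4041
  (v1,v5,v2) [+-+] → (0.5462, 1.35407, 0.63)–(0.5462, 1.20509, 0.521756)  len=0.1842
  (v2,v5,v6) [+--] → (0.5462, 1.20509, 0.521756)–(0.5462, 0.48698, 0)  len=0.8876
  (v2,v6,v3) [+-+] → (0.5462, 0.48698, 0)–(0.5462, 0.672684, -0.134917)  len=0.2295
  (v3,v6,v7) [+--] → (0.5462, 0.672684, -0.134917)–(0.5462, 1.35407, -0.63)  len=0.8423
  (v3,v7,v0) [+-+] → (0.5462, 1.35407, -0.63)–(0.5462, 1.3918, -0.602592)  len=0.0466
  (v0,v7,v4) [+-+] → (0.5462, 1.3918, -0.602592)–(0.5462, 1.68099, -0.392496)  len=0.3575
  (v4,v8,v5) [+--] → (0.5462, 2.01489, 0)–(0.5462, 1.68099, 0.392496)  len=0.5153
  (v7,v11,v4) [--+] → (0.5462, 1.98077, -0.0401086)–(0.5462, 1.68099, -0.392496)  len=0.4626
  (v4,v11,v8) [+--] → (0.5462, 1.98077, -0.0401086)–(0.5462, 2.01489, 0)  len=0.0527
  (v12,v16,v13) [-+-] → (0.5462, -2.01489, 0)–(0.5462, -1.98077, 0.0401086)  len=0.0527
  (v13,v16,v17) [-+-] → (0.5462, -1.98077, 0.0401086)–(0.5462, -1.68099, 0.392496)  len=0.4626
  (v12,v19,v16) [--+] → (0.5462, -1.68099, -0.392496)–(0.5462, -2.01489, 0)  len=0.5153
  (v16,v0,v17) [++-] → (0.5462, -1.3918, 0.602592)–(0.5462, -1.68099, 0.392496)  len=0.3575
  (v17,v0,v1) [-++] → (0.5462, -1.3918, 0.602592)–(0.5462, -1.35407, 0.63)  len=0.0466
  (v17,v1,v18) [-+-] → (0.5462, -1.35407, 0.63)–(0.5462, -0.672684, 0.134917)  len=0.8423
  (v18,v1,v2) [-++] → (0.5462, -0.672684, 0.134917)–(0.5462, -0.48698, 0)  len=0.2295
  (v18,v2,v19) [-+-] → (0.5462, -0.48698, 0)–(0.5462, -1.20509, -0.521756)  len=0.8876
  (v19,v2,v3) [-++] → (0.5462, -1.20509, -0.521756)–(0.5462, -1.35407, -0.63)  len=0.1842
  (v19,v3,v16) [-++] → (0.5462, -1.35407, -0.63)–(0.5462, -1.68099, -0.392496)  len=0.4041

Chained into 2 loop(s):
  loop 1: 10 segments, perimeter = 3.9824
  loop 2: 10 segments, perimeter = 3.9824
Total perimeter = 7.965


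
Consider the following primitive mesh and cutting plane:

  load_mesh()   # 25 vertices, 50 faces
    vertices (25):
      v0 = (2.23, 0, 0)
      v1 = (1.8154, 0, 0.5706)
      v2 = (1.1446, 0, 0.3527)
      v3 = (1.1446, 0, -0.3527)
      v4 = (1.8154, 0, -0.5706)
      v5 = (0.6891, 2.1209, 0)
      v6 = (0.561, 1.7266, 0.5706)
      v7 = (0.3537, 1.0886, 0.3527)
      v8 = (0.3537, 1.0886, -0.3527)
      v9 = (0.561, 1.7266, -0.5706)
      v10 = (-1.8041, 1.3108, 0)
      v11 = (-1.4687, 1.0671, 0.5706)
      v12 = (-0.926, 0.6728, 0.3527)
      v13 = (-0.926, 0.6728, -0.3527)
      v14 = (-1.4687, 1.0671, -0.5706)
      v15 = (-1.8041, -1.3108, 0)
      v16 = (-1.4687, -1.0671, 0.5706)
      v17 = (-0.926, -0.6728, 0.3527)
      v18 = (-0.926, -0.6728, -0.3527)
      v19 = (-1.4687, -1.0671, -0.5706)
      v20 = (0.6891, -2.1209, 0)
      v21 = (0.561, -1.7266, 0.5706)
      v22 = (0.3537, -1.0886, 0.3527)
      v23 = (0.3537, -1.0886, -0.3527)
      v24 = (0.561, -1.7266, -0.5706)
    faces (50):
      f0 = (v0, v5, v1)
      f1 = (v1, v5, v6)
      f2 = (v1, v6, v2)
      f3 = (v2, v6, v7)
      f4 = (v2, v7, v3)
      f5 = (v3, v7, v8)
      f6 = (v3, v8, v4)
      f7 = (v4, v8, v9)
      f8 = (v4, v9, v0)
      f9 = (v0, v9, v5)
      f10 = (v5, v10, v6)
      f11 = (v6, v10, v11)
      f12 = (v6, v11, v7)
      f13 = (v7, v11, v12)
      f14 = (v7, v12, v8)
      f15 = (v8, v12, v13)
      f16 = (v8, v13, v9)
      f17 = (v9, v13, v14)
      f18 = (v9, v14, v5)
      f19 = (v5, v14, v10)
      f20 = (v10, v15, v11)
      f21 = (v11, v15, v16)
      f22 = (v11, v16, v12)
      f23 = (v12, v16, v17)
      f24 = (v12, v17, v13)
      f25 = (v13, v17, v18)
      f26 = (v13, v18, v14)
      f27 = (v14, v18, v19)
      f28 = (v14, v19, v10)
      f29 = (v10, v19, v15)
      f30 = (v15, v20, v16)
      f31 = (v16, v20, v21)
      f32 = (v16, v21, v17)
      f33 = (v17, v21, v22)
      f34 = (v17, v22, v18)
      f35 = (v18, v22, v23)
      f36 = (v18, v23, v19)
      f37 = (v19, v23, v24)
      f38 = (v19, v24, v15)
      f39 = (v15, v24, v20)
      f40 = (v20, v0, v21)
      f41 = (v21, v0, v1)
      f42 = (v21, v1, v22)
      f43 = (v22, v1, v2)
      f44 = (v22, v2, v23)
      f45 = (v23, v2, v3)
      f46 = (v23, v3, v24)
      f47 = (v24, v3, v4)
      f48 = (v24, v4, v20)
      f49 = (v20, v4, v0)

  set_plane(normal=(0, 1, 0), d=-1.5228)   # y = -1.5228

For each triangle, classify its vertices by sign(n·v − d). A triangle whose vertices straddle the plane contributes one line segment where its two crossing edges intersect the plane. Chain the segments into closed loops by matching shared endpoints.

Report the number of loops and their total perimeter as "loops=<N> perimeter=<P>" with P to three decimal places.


loops=1 perimeter=5.444

Straddling triangles (14 of 50):
  (v15,v20,v16) [+-+] → (-1.15164, -1.5228, 0)–(-0.535592, -1.5228, 0.323853)  len=0.6960
  (v16,v20,v21) [+--] → (-0.535592, -1.5228, 0.323853)–(-0.0662219, -1.5228, 0.5706)  len=0.5303
  (v16,v21,v17) [+-+] → (-0.0662219, -1.5228, 0.5706)–(0.273421, -1.5228, 0.528459)  len=0.3422
  (v17,v21,v22) [+-+] → (0.273421, -1.5228, 0.528459)–(0.494781, -1.5228, 0.500995)  len=0.2231
  (v19,v23,v24) [++-] → (0.494781, -1.5228, -0.500995)–(-0.0662219, -1.5228, -0.5706)  len=0.5653
  (v19,v24,v15) [+-+] → (-0.0662219, -1.5228, -0.5706)–(-0.598229, -1.5228, -0.290926)  len=0.6010
  (v15,v24,v20) [+--] → (-0.598229, -1.5228, -0.290926)–(-1.15164, -1.5228, 0)  len=0.6252
  (v20,v0,v21) [-+-] → (1.12364, -1.5228, 0)–(0.758001, -1.5228, 0.503249)  len=0.6221
  (v21,v0,v1) [-++] → (0.758001, -1.5228, 0.503249)–(0.709064, -1.5228, 0.5706)  len=0.0833
  (v21,v1,v22) [-++] → (0.709064, -1.5228, 0.5706)–(0.494781, -1.5228, 0.500995)  len=0.2253
  (v23,v3,v24) [++-] → (0.629885, -1.5228, -0.54488)–(0.494781, -1.5228, -0.500995)  len=0.1421
  (v24,v3,v4) [-++] → (0.629885, -1.5228, -0.54488)–(0.709064, -1.5228, -0.5706)  len=0.0833
  (v24,v4,v20) [-+-] → (0.709064, -1.5228, -0.5706)–(1.00672, -1.5228, -0.160911)  len=0.5064
  (v20,v4,v0) [-++] → (1.00672, -1.5228, -0.160911)–(1.12364, -1.5228, 0)  len=0.1989

Chained into 1 loop(s):
  loop 1: 14 segments, perimeter = 5.4444
Total perimeter = 5.444
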